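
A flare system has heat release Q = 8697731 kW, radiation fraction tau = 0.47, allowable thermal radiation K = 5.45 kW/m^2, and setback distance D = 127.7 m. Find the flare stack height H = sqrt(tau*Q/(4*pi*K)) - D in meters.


tau*Q/(4*pi*K) = 0.47 * 8697731 / (4 * pi * 5.45) = 59689.4
sqrt(59689.4) = 244.314
H = 244.314 - 127.7 = 116.6

116.6 m


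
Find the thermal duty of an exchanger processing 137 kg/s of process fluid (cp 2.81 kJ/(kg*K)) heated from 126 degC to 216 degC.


Q = m_dot * cp * delta_T
delta_T = 216 - 126 = 90 K
Q = 137 * 2.81 * 90
= 384.97 * 90
= 34647.3 kW

34647.3 kW


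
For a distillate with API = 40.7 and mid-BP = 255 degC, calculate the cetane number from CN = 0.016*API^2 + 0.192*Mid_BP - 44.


CN = 0.016 * 40.7^2 + 0.192 * 255 - 44
CN = 26.50384 + 48.96 - 44 = 31.46384

31.46384


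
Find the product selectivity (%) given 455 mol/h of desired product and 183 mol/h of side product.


Selectivity = desired / (desired + undesired) * 100
Total products = 455 + 183 = 638 mol/h
S = 455 / 638 * 100
= 0.7132 * 100
= 71.32 %

71.32 %


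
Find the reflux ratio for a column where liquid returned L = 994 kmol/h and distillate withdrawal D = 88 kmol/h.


Reflux ratio definition: R = L / D (liquid returned / distillate withdrawn)
L = 994 kmol/h, D = 88 kmol/h
R = 994 / 88 = 11.30

11.30


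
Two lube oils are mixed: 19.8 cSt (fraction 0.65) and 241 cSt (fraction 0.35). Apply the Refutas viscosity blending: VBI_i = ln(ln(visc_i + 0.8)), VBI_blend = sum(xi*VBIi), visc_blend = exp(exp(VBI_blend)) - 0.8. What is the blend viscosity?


Refutas method: VBN_i = 14.534*ln(ln(visc_i + 0.8)) + 10.975, blended linearly by mass fraction; since VBN is linear in VBI_i = ln(ln(visc_i + 0.8)) and the fractions sum to 1, blend VBI directly: visc = exp(exp(VBI_blend)) - 0.8
VBI_1 = ln(ln(19.8 + 0.8)) = 1.10701
VBI_2 = ln(ln(241 + 0.8)) = 1.70258
VBI_blend = 0.65 * 1.10701 + 0.35 * 1.70258 = 1.31546
visc_blend = exp(exp(1.31546)) - 0.8 = 40.73

40.73 cSt


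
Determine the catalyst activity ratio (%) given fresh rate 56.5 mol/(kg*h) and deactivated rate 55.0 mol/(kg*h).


Activity (%) = (rate_used / rate_fresh) * 100
rate_used = 55.0, rate_fresh = 56.5
= (55.0 / 56.5) * 100
= 0.9735 * 100 = 97.35

97.35 %


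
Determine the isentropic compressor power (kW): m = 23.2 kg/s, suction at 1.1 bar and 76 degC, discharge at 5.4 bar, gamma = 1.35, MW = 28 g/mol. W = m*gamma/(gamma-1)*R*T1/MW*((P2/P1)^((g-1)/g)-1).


Isentropic work: W = m*(gamma/(gamma-1))*(R*T1/MW)*((P2/P1)^((gamma-1)/gamma) - 1)
T1 = 76 + 273.15 = 349.15 K
Pressure ratio = 5.4 / 1.1 = 4.90909
Exponent = (1.35 - 1)/1.35 = 0.259259
(P2/P1)^exp - 1 = 4.90909^0.259259 - 1 = 0.510596
W = 23.2 * 1.35 / 0.35 * 8.314 * 349.15 / 28 * 0.510596 = 4737

4737 kW


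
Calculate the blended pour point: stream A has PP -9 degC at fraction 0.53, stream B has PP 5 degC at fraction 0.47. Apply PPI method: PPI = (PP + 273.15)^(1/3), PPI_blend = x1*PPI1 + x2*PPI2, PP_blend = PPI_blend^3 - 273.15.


PPI_1 = (-9 + 273.15)^(1/3) = 6.416283
PPI_2 = (5 + 273.15)^(1/3) = 6.527693
PPI_blend = 0.53 * 6.416283 + 0.47 * 6.527693 = 6.468646
PP_blend = 6.468646^3 - 273.15 = 270.67 - 273.15 = -2.48

-2.48 degC


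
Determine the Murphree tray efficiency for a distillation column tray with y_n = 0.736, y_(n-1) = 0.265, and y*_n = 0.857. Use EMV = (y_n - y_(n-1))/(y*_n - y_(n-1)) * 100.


Murphree vapor efficiency: EMV = (y_n - y_(n-1)) / (y*_n - y_(n-1)) * 100
EMV = (0.736 - 0.265) / (0.857 - 0.265) * 100 = 0.471 / 0.592 * 100 = 79.56

79.56 %


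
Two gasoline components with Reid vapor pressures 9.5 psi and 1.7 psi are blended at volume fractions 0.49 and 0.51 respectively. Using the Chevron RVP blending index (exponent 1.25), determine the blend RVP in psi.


Chevron index: RVP_blend = (sum xi*RVPi^1.25)^(1/1.25)
RVP^1.25 terms: 0.49 * 9.5^1.25 + 0.51 * 1.7^1.25 = 9.16241
RVP_blend = 9.16241^(1/1.25) = 5.883

5.883 psi


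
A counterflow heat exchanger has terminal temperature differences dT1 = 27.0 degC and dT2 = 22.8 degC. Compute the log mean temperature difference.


LMTD = (dT1 - dT2) / ln(dT1/dT2)
= (27.0 - 22.8) / ln(27.0 / 22.8) = 4.2 / 0.169076 = 24.84

24.84 degC


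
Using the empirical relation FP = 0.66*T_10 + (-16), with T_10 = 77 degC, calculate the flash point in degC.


FP = 0.66 * 77 + (-16) = 34.82

34.82 degC


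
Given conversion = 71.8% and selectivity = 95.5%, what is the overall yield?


Overall yield = conversion (%) * selectivity (%) / 100
Conversion = 71.8%, Selectivity = 95.5%
Y = 71.8 * 95.5 / 100
= 68.569 %

68.569 %


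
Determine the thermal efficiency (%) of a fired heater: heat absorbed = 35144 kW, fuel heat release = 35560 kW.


Furnace efficiency = Q_absorbed / Q_fuel * 100
= 35144 / 35560 * 100 = 98.83

98.83 %


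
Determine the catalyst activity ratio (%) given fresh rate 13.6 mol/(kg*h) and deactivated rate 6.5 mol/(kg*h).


Activity (%) = (rate_used / rate_fresh) * 100
rate_used = 6.5, rate_fresh = 13.6
= (6.5 / 13.6) * 100
= 0.4779 * 100 = 47.79

47.79 %


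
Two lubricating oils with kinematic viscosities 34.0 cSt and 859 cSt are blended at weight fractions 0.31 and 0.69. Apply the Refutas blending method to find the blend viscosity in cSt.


Refutas method: VBN_i = 14.534*ln(ln(visc_i + 0.8)) + 10.975, blended linearly by mass fraction; since VBN is linear in VBI_i = ln(ln(visc_i + 0.8)) and the fractions sum to 1, blend VBI directly: visc = exp(exp(VBI_blend)) - 0.8
VBI_1 = ln(ln(34.0 + 0.8)) = 1.26684
VBI_2 = ln(ln(859 + 0.8)) = 1.91053
VBI_blend = 0.31 * 1.26684 + 0.69 * 1.91053 = 1.71099
visc_blend = exp(exp(1.71099)) - 0.8 = 252.5

252.5 cSt


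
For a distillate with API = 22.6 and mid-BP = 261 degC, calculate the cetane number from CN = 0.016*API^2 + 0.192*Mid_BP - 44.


CN = 0.016 * 22.6^2 + 0.192 * 261 - 44
CN = 8.17216 + 50.112 - 44 = 14.28416

14.28416


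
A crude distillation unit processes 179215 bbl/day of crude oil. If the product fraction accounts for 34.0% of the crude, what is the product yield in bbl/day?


Crude throughput = 179215 bbl/day
Fraction yield = 34.0%
yield = throughput * fraction / 100
yield = 179215 * 34.0 / 100 = 60933.1

60933.1 bbl/day


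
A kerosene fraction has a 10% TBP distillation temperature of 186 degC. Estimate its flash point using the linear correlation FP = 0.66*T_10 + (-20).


FP = 0.66 * 186 + (-20) = 102.76

102.76 degC


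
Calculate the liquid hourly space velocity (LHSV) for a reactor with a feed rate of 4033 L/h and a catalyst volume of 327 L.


LHSV = volumetric feed rate / catalyst volume
= 4033 L/h / 327 L
= 12.33 h^-1

12.33 h^-1


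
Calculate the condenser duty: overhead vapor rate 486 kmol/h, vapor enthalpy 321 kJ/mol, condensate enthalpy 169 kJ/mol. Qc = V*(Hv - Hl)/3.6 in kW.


Qc = 486 * (321 - 169) / 3.6 = 486 * 152 / 3.6 = 20520

20520 kW


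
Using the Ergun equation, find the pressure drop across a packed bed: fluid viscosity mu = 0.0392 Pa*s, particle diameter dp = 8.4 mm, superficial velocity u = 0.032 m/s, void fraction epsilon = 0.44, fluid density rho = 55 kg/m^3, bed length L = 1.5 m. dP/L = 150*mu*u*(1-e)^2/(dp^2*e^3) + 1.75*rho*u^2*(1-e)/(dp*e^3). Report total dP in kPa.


dp = 8.4 mm = 0.0084 m
Viscous term = 150*0.0392*0.032*(1-0.44)^2 / (0.0084^2*0.44^3) = 9817.18
Inertial term = 1.75*55*0.032^2*(1-0.44) / (0.0084*0.44^3) = 77.135
dP/L = 9817.18 + 77.135 = 9894.32 Pa/m
dP = 9894.32 * 1.5 / 1000 = 14.84 kPa

14.84 kPa


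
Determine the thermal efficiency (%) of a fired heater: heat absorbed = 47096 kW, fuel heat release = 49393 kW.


Furnace efficiency = Q_absorbed / Q_fuel * 100
= 47096 / 49393 * 100 = 95.35

95.35 %


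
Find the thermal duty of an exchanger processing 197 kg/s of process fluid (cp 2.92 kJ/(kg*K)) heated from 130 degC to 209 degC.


Q = m_dot * cp * delta_T
delta_T = 209 - 130 = 79 K
Q = 197 * 2.92 * 79
= 575.24 * 79
= 45443.96 kW

45443.96 kW


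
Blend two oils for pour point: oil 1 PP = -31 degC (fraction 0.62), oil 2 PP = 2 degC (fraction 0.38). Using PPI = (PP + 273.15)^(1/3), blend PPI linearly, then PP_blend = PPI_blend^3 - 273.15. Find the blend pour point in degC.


PPI_1 = (-31 + 273.15)^(1/3) = 6.232967
PPI_2 = (2 + 273.15)^(1/3) = 6.504139
PPI_blend = 0.62 * 6.232967 + 0.38 * 6.504139 = 6.336012
PP_blend = 6.336012^3 - 273.15 = 254.3595 - 273.15 = -18.79

-18.79 degC


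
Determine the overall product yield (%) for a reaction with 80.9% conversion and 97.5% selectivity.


Overall yield = conversion (%) * selectivity (%) / 100
Conversion = 80.9%, Selectivity = 97.5%
Y = 80.9 * 97.5 / 100
= 78.8775 %

78.8775 %


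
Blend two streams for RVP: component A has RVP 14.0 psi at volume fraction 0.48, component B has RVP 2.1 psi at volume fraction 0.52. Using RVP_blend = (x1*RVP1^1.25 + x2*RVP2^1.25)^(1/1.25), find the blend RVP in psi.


Chevron index: RVP_blend = (sum xi*RVPi^1.25)^(1/1.25)
RVP^1.25 terms: 0.48 * 14.0^1.25 + 0.52 * 2.1^1.25 = 14.3133
RVP_blend = 14.3133^(1/1.25) = 8.406

8.406 psi


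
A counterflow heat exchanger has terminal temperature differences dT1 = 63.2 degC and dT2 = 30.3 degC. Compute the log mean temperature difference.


LMTD = (dT1 - dT2) / ln(dT1/dT2)
= (63.2 - 30.3) / ln(63.2 / 30.3) = 32.9 / 0.735157 = 44.75

44.75 degC


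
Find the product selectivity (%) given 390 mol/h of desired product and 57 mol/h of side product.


Selectivity = desired / (desired + undesired) * 100
Total products = 390 + 57 = 447 mol/h
S = 390 / 447 * 100
= 0.8725 * 100
= 87.25 %

87.25 %


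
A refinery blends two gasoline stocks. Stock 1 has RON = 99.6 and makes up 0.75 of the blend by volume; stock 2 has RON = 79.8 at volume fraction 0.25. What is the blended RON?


Linear blending: RON_blend = sum(vi * RONi)
Contribution 1: 0.75 * 99.6 = 74.7
Contribution 2: 0.25 * 79.8 = 19.95
RON_blend = 74.7 + 19.95 = 94.65

94.65


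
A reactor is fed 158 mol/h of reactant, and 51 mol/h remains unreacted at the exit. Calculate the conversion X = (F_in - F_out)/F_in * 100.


X = (F_in - F_out) / F_in * 100
Moles reacted = 158 - 51 = 107
X = 107 / 158 * 100
= 0.6772 * 100
= 67.72 %

67.72 %


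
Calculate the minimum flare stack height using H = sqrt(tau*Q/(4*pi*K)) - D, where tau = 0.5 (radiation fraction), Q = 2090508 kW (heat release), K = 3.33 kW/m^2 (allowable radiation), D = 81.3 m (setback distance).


tau*Q/(4*pi*K) = 0.5 * 2090508 / (4 * pi * 3.33) = 24978.6
sqrt(24978.6) = 158.046
H = 158.046 - 81.3 = 76.75

76.75 m


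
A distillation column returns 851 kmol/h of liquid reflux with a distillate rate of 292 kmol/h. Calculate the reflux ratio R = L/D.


Reflux ratio definition: R = L / D (liquid returned / distillate withdrawn)
L = 851 kmol/h, D = 292 kmol/h
R = 851 / 292 = 2.914

2.914


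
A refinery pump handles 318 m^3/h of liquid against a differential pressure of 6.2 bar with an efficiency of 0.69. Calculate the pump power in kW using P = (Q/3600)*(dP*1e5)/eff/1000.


Q = 318 / 3600 = 0.0883333 m^3/s
P = 0.0883333 * (6.2 * 1e5) / 0.69 / 1000 = 79.37

79.37 kW


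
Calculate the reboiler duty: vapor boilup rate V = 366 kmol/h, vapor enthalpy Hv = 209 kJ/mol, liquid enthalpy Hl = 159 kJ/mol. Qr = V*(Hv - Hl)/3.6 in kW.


Qr = 366 * (209 - 159) / 3.6 = 366 * 50 / 3.6 = 5083

5083 kW


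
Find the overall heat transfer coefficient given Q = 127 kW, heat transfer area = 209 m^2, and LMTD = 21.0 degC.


From Q = U*A*LMTD, U = Q / (A * LMTD)
U = 127 / (209 * 21.0) = 127 / 4389 = 0.02894

0.02894 kW/(m^2*K)


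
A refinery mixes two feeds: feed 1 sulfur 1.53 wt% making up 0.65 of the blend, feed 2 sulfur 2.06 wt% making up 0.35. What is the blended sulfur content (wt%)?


Linear sulfur blending: S_blend = x1*S1 + x2*S2
Contribution 1: 0.65 * 1.53 = 0.9945 wt%
Contribution 2: 0.35 * 2.06 = 0.721 wt%
S_blend = 0.9945 + 0.721 = 1.7155

1.7155 wt%


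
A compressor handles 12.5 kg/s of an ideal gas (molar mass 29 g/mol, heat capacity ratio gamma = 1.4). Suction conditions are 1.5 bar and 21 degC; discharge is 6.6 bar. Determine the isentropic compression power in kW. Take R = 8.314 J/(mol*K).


Isentropic work: W = m*(gamma/(gamma-1))*(R*T1/MW)*((P2/P1)^((gamma-1)/gamma) - 1)
T1 = 21 + 273.15 = 294.15 K
Pressure ratio = 6.6 / 1.5 = 4.4
Exponent = (1.4 - 1)/1.4 = 0.285714
(P2/P1)^exp - 1 = 4.4^0.285714 - 1 = 0.527015
W = 12.5 * 1.4 / 0.4 * 8.314 * 294.15 / 29 * 0.527015 = 1944

1944 kW


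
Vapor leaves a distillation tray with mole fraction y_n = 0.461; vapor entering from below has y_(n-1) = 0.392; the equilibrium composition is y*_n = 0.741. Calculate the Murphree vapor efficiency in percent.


Murphree vapor efficiency: EMV = (y_n - y_(n-1)) / (y*_n - y_(n-1)) * 100
EMV = (0.461 - 0.392) / (0.741 - 0.392) * 100 = 0.069 / 0.349 * 100 = 19.77

19.77 %


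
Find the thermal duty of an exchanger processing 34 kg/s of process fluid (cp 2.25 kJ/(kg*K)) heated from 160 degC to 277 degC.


Q = m_dot * cp * delta_T
delta_T = 277 - 160 = 117 K
Q = 34 * 2.25 * 117
= 76.5 * 117
= 8950.5 kW

8950.5 kW


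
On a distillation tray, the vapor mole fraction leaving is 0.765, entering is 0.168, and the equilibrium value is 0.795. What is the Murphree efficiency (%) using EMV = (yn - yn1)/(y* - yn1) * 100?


Murphree vapor efficiency: EMV = (y_n - y_(n-1)) / (y*_n - y_(n-1)) * 100
EMV = (0.765 - 0.168) / (0.795 - 0.168) * 100 = 0.597 / 0.627 * 100 = 95.22

95.22 %


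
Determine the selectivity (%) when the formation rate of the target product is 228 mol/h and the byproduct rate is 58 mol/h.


Selectivity = desired / (desired + undesired) * 100
Total products = 228 + 58 = 286 mol/h
S = 228 / 286 * 100
= 0.7972 * 100
= 79.72 %

79.72 %


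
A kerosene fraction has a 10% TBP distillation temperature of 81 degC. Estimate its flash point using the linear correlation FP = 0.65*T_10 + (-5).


FP = 0.65 * 81 + (-5) = 47.65

47.65 degC


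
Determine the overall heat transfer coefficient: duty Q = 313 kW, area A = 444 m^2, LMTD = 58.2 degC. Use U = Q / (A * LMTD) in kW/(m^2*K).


From Q = U*A*LMTD, U = Q / (A * LMTD)
U = 313 / (444 * 58.2) = 313 / 25840.8 = 0.01211

0.01211 kW/(m^2*K)


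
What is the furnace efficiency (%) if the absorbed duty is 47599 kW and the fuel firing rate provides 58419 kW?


Furnace efficiency = Q_absorbed / Q_fuel * 100
= 47599 / 58419 * 100 = 81.48

81.48 %


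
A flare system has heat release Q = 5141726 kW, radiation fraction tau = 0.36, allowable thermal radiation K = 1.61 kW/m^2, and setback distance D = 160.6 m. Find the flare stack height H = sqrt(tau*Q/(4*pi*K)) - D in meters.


tau*Q/(4*pi*K) = 0.36 * 5141726 / (4 * pi * 1.61) = 91490.4
sqrt(91490.4) = 302.474
H = 302.474 - 160.6 = 141.9

141.9 m


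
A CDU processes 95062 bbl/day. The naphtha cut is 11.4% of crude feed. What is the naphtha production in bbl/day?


Crude throughput = 95062 bbl/day
Fraction yield = 11.4%
yield = throughput * fraction / 100
yield = 95062 * 11.4 / 100 = 10837.068

10837.068 bbl/day


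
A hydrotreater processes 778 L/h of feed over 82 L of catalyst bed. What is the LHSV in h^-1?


LHSV = volumetric feed rate / catalyst volume
= 778 L/h / 82 L
= 9.488 h^-1

9.488 h^-1


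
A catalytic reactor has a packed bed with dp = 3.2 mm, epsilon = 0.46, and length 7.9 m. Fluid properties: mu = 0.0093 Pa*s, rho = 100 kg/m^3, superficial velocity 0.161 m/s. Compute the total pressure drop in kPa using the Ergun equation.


dp = 3.2 mm = 0.0032 m
Viscous term = 150*0.0093*0.161*(1-0.46)^2 / (0.0032^2*0.46^3) = 65707.4
Inertial term = 1.75*100*0.161^2*(1-0.46) / (0.0032*0.46^3) = 7864.3
dP/L = 65707.4 + 7864.3 = 73571.7 Pa/m
dP = 73571.7 * 7.9 / 1000 = 581.2 kPa

581.2 kPa


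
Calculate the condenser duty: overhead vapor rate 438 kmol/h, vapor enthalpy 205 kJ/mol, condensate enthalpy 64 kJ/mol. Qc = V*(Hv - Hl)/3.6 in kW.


Qc = 438 * (205 - 64) / 3.6 = 438 * 141 / 3.6 = 17160

17160 kW


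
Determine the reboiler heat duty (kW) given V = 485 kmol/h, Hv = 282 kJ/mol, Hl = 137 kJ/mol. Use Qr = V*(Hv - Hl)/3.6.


Qr = 485 * (282 - 137) / 3.6 = 485 * 145 / 3.6 = 19530

19530 kW


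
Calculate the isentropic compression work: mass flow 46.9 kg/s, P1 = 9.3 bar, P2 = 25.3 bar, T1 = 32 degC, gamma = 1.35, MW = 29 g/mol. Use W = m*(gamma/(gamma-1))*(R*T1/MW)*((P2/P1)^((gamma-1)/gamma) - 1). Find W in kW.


Isentropic work: W = m*(gamma/(gamma-1))*(R*T1/MW)*((P2/P1)^((gamma-1)/gamma) - 1)
T1 = 32 + 273.15 = 305.15 K
Pressure ratio = 25.3 / 9.3 = 2.72043
Exponent = (1.35 - 1)/1.35 = 0.259259
(P2/P1)^exp - 1 = 2.72043^0.259259 - 1 = 0.296235
W = 46.9 * 1.35 / 0.35 * 8.314 * 305.15 / 29 * 0.296235 = 4688

4688 kW


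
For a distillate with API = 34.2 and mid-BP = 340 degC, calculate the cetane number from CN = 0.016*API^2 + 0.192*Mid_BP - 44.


CN = 0.016 * 34.2^2 + 0.192 * 340 - 44
CN = 18.71424 + 65.28 - 44 = 39.99424

39.99424


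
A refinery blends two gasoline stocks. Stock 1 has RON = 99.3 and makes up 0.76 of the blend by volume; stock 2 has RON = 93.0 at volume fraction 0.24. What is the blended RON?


Linear blending: RON_blend = sum(vi * RONi)
Contribution 1: 0.76 * 99.3 = 75.468
Contribution 2: 0.24 * 93.0 = 22.32
RON_blend = 75.468 + 22.32 = 97.788

97.788


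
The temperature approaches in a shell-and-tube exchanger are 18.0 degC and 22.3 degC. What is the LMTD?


LMTD = (dT1 - dT2) / ln(dT1/dT2)
= (18.0 - 22.3) / ln(18.0 / 22.3) = -4.3 / -0.214215 = 20.07

20.07 degC


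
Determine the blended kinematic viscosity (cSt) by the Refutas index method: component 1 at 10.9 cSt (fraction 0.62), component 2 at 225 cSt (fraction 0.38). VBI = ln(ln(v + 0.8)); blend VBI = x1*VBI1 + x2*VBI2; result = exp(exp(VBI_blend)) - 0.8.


Refutas method: VBN_i = 14.534*ln(ln(visc_i + 0.8)) + 10.975, blended linearly by mass fraction; since VBN is linear in VBI_i = ln(ln(visc_i + 0.8)) and the fractions sum to 1, blend VBI directly: visc = exp(exp(VBI_blend)) - 0.8
VBI_1 = ln(ln(10.9 + 0.8)) = 0.899994
VBI_2 = ln(ln(225 + 0.8)) = 1.69003
VBI_blend = 0.62 * 0.899994 + 0.38 * 1.69003 = 1.20021
visc_blend = exp(exp(1.20021)) - 0.8 = 26.88

26.88 cSt


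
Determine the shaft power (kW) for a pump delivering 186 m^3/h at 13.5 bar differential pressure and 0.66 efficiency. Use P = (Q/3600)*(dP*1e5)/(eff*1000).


Q = 186 / 3600 = 0.0516667 m^3/s
P = 0.0516667 * (13.5 * 1e5) / 0.66 / 1000 = 105.7

105.7 kW


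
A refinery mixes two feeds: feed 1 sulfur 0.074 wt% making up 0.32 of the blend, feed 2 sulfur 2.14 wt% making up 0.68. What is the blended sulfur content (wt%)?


Linear sulfur blending: S_blend = x1*S1 + x2*S2
Contribution 1: 0.32 * 0.074 = 0.02368 wt%
Contribution 2: 0.68 * 2.14 = 1.4552 wt%
S_blend = 0.02368 + 1.4552 = 1.47888

1.47888 wt%


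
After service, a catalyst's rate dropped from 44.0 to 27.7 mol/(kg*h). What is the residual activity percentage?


Activity (%) = (rate_used / rate_fresh) * 100
rate_used = 27.7, rate_fresh = 44.0
= (27.7 / 44.0) * 100
= 0.6295 * 100 = 62.95

62.95 %


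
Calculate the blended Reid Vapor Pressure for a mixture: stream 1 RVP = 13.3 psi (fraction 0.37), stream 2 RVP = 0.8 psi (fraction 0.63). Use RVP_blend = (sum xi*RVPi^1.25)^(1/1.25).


Chevron index: RVP_blend = (sum xi*RVPi^1.25)^(1/1.25)
RVP^1.25 terms: 0.37 * 13.3^1.25 + 0.63 * 0.8^1.25 = 9.87424
RVP_blend = 9.87424^(1/1.25) = 6.246

6.246 psi


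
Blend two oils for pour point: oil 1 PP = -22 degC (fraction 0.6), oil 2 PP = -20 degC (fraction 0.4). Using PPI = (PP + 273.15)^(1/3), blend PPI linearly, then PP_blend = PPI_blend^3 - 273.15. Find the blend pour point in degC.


PPI_1 = (-22 + 273.15)^(1/3) = 6.30925
PPI_2 = (-20 + 273.15)^(1/3) = 6.325953
PPI_blend = 0.6 * 6.30925 + 0.4 * 6.325953 = 6.315931
PP_blend = 6.315931^3 - 273.15 = 251.9487 - 273.15 = -21.2

-21.2 degC


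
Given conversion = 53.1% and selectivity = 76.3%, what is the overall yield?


Overall yield = conversion (%) * selectivity (%) / 100
Conversion = 53.1%, Selectivity = 76.3%
Y = 53.1 * 76.3 / 100
= 40.5153 %

40.5153 %


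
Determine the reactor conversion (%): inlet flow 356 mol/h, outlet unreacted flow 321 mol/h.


X = (F_in - F_out) / F_in * 100
Moles reacted = 356 - 321 = 35
X = 35 / 356 * 100
= 0.09831 * 100
= 9.831 %

9.831 %


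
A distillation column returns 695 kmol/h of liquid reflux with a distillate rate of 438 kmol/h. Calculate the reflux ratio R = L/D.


Reflux ratio definition: R = L / D (liquid returned / distillate withdrawn)
L = 695 kmol/h, D = 438 kmol/h
R = 695 / 438 = 1.587

1.587


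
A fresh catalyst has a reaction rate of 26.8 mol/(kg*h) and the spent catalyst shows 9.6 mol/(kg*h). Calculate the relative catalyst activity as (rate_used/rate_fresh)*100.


Activity (%) = (rate_used / rate_fresh) * 100
rate_used = 9.6, rate_fresh = 26.8
= (9.6 / 26.8) * 100
= 0.3582 * 100 = 35.82

35.82 %


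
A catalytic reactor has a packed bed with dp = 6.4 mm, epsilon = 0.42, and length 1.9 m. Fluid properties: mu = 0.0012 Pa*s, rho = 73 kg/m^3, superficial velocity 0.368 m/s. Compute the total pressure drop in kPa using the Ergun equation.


dp = 6.4 mm = 0.0064 m
Viscous term = 150*0.0012*0.368*(1-0.42)^2 / (0.0064^2*0.42^3) = 7342.91
Inertial term = 1.75*73*0.368^2*(1-0.42) / (0.0064*0.42^3) = 21162
dP/L = 7342.91 + 21162 = 28504.9 Pa/m
dP = 28504.9 * 1.9 / 1000 = 54.16 kPa

54.16 kPa


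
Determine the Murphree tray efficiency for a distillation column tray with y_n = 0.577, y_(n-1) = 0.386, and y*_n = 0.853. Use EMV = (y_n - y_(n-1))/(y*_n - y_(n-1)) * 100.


Murphree vapor efficiency: EMV = (y_n - y_(n-1)) / (y*_n - y_(n-1)) * 100
EMV = (0.577 - 0.386) / (0.853 - 0.386) * 100 = 0.191 / 0.467 * 100 = 40.90

40.90 %


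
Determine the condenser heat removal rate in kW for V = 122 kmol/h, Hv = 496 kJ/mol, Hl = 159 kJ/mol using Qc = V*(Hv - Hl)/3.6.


Qc = 122 * (496 - 159) / 3.6 = 122 * 337 / 3.6 = 11420

11420 kW


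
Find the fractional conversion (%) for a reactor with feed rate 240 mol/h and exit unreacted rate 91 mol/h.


X = (F_in - F_out) / F_in * 100
Moles reacted = 240 - 91 = 149
X = 149 / 240 * 100
= 0.6208 * 100
= 62.08 %

62.08 %


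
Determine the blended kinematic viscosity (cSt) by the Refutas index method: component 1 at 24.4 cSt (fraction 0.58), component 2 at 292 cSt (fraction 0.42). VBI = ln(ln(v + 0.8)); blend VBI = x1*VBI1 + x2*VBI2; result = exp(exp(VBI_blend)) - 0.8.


Refutas method: VBN_i = 14.534*ln(ln(visc_i + 0.8)) + 10.975, blended linearly by mass fraction; since VBN is linear in VBI_i = ln(ln(visc_i + 0.8)) and the fractions sum to 1, blend VBI directly: visc = exp(exp(VBI_blend)) - 0.8
VBI_1 = ln(ln(24.4 + 0.8)) = 1.1715
VBI_2 = ln(ln(292 + 0.8)) = 1.73686
VBI_blend = 0.58 * 1.1715 + 0.42 * 1.73686 = 1.40895
visc_blend = exp(exp(1.40895)) - 0.8 = 59.04

59.04 cSt


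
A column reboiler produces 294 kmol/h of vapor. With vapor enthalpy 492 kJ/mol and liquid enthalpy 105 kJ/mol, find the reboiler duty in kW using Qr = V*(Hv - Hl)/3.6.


Qr = 294 * (492 - 105) / 3.6 = 294 * 387 / 3.6 = 31600

31600 kW


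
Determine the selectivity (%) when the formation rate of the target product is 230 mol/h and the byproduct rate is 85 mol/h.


Selectivity = desired / (desired + undesired) * 100
Total products = 230 + 85 = 315 mol/h
S = 230 / 315 * 100
= 0.7302 * 100
= 73.02 %

73.02 %


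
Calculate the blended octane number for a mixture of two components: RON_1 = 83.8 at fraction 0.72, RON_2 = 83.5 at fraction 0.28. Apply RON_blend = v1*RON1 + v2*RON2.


Linear blending: RON_blend = sum(vi * RONi)
Contribution 1: 0.72 * 83.8 = 60.336
Contribution 2: 0.28 * 83.5 = 23.38
RON_blend = 60.336 + 23.38 = 83.716

83.716


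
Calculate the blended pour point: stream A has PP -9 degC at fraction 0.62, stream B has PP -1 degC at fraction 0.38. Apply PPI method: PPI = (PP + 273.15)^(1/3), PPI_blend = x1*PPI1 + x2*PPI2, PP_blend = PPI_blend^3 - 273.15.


PPI_1 = (-9 + 273.15)^(1/3) = 6.416283
PPI_2 = (-1 + 273.15)^(1/3) = 6.480414
PPI_blend = 0.62 * 6.416283 + 0.38 * 6.480414 = 6.440653
PP_blend = 6.440653^3 - 273.15 = 267.1712 - 273.15 = -5.98

-5.98 degC


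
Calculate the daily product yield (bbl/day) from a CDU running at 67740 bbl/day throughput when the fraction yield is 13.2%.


Crude throughput = 67740 bbl/day
Fraction yield = 13.2%
yield = throughput * fraction / 100
yield = 67740 * 13.2 / 100 = 8941.68

8941.68 bbl/day


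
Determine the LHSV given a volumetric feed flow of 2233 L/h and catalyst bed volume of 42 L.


LHSV = volumetric feed rate / catalyst volume
= 2233 L/h / 42 L
= 53.17 h^-1

53.17 h^-1


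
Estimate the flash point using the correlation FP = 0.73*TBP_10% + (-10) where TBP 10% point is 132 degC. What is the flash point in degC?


FP = 0.73 * 132 + (-10) = 86.36

86.36 degC


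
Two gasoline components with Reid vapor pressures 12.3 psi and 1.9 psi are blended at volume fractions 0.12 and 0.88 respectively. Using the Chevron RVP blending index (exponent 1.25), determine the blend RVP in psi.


Chevron index: RVP_blend = (sum xi*RVPi^1.25)^(1/1.25)
RVP^1.25 terms: 0.12 * 12.3^1.25 + 0.88 * 1.9^1.25 = 4.72718
RVP_blend = 4.72718^(1/1.25) = 3.465

3.465 psi


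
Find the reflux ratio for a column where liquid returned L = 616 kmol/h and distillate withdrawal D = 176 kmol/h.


Reflux ratio definition: R = L / D (liquid returned / distillate withdrawn)
L = 616 kmol/h, D = 176 kmol/h
R = 616 / 176 = 3.500

3.500


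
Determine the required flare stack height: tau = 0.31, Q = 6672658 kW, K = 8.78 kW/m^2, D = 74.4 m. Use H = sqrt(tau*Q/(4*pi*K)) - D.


tau*Q/(4*pi*K) = 0.31 * 6672658 / (4 * pi * 8.78) = 18748.1
sqrt(18748.1) = 136.924
H = 136.924 - 74.4 = 62.52

62.52 m


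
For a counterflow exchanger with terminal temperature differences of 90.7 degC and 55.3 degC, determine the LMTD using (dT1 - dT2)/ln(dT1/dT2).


LMTD = (dT1 - dT2) / ln(dT1/dT2)
= (90.7 - 55.3) / ln(90.7 / 55.3) = 35.4 / 0.494784 = 71.55

71.55 degC


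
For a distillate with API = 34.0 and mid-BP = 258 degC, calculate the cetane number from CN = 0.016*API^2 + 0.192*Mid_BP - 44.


CN = 0.016 * 34.0^2 + 0.192 * 258 - 44
CN = 18.496 + 49.536 - 44 = 24.032

24.032


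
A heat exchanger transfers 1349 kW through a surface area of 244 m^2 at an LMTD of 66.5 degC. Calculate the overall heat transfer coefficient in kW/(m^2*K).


From Q = U*A*LMTD, U = Q / (A * LMTD)
U = 1349 / (244 * 66.5) = 1349 / 16226 = 0.08314

0.08314 kW/(m^2*K)


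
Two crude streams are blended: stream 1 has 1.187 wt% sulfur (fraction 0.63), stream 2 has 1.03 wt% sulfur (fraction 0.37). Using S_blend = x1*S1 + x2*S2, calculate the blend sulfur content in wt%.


Linear sulfur blending: S_blend = x1*S1 + x2*S2
Contribution 1: 0.63 * 1.187 = 0.74781 wt%
Contribution 2: 0.37 * 1.03 = 0.3811 wt%
S_blend = 0.74781 + 0.3811 = 1.12891

1.12891 wt%


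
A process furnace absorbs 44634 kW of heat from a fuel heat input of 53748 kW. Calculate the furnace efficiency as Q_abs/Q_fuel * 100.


Furnace efficiency = Q_absorbed / Q_fuel * 100
= 44634 / 53748 * 100 = 83.04

83.04 %


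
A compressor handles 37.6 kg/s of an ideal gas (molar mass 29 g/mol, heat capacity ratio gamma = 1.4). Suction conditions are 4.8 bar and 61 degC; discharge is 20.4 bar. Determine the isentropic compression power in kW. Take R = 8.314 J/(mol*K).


Isentropic work: W = m*(gamma/(gamma-1))*(R*T1/MW)*((P2/P1)^((gamma-1)/gamma) - 1)
T1 = 61 + 273.15 = 334.15 K
Pressure ratio = 20.4 / 4.8 = 4.25
Exponent = (1.4 - 1)/1.4 = 0.285714
(P2/P1)^exp - 1 = 4.25^0.285714 - 1 = 0.511957
W = 37.6 * 1.4 / 0.4 * 8.314 * 334.15 / 29 * 0.511957 = 6454

6454 kW


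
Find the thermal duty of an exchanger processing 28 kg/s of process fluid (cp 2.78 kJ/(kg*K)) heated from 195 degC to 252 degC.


Q = m_dot * cp * delta_T
delta_T = 252 - 195 = 57 K
Q = 28 * 2.78 * 57
= 77.84 * 57
= 4436.88 kW

4436.88 kW


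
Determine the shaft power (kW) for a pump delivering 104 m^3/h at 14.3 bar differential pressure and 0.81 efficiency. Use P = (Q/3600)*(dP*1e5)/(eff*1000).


Q = 104 / 3600 = 0.0288889 m^3/s
P = 0.0288889 * (14.3 * 1e5) / 0.81 / 1000 = 51.00

51.00 kW


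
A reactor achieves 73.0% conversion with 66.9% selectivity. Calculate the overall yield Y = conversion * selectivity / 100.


Overall yield = conversion (%) * selectivity (%) / 100
Conversion = 73.0%, Selectivity = 66.9%
Y = 73.0 * 66.9 / 100
= 48.837 %

48.837 %


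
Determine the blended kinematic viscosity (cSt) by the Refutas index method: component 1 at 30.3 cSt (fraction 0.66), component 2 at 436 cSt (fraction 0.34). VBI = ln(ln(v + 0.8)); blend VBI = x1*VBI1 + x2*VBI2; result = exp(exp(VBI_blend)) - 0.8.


Refutas method: VBN_i = 14.534*ln(ln(visc_i + 0.8)) + 10.975, blended linearly by mass fraction; since VBN is linear in VBI_i = ln(ln(visc_i + 0.8)) and the fractions sum to 1, blend VBI directly: visc = exp(exp(VBI_blend)) - 0.8
VBI_1 = ln(ln(30.3 + 0.8)) = 1.23466
VBI_2 = ln(ln(436 + 0.8)) = 1.80492
VBI_blend = 0.66 * 1.23466 + 0.34 * 1.80492 = 1.42855
visc_blend = exp(exp(1.42855)) - 0.8 = 64.09

64.09 cSt


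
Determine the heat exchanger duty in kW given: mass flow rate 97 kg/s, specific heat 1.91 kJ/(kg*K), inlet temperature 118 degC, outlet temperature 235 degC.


Q = m_dot * cp * delta_T
delta_T = 235 - 118 = 117 K
Q = 97 * 1.91 * 117
= 185.27 * 117
= 21676.59 kW

21676.59 kW


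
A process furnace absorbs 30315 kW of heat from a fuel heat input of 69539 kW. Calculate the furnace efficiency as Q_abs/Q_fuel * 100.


Furnace efficiency = Q_absorbed / Q_fuel * 100
= 30315 / 69539 * 100 = 43.59

43.59 %


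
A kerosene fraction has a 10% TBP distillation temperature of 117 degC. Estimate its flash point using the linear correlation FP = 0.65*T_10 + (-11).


FP = 0.65 * 117 + (-11) = 65.05

65.05 degC


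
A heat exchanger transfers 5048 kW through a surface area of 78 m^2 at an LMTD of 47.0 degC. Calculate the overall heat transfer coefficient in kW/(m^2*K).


From Q = U*A*LMTD, U = Q / (A * LMTD)
U = 5048 / (78 * 47.0) = 5048 / 3666 = 1.377

1.377 kW/(m^2*K)


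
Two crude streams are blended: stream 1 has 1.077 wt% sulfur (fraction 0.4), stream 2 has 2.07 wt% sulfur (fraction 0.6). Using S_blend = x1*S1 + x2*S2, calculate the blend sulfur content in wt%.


Linear sulfur blending: S_blend = x1*S1 + x2*S2
Contribution 1: 0.4 * 1.077 = 0.4308 wt%
Contribution 2: 0.6 * 2.07 = 1.242 wt%
S_blend = 0.4308 + 1.242 = 1.6728

1.6728 wt%


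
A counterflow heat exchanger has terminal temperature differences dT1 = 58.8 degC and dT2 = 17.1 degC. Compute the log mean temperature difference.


LMTD = (dT1 - dT2) / ln(dT1/dT2)
= (58.8 - 17.1) / ln(58.8 / 17.1) = 41.7 / 1.23506 = 33.76

33.76 degC


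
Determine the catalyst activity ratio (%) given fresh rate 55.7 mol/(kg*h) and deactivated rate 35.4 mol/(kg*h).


Activity (%) = (rate_used / rate_fresh) * 100
rate_used = 35.4, rate_fresh = 55.7
= (35.4 / 55.7) * 100
= 0.6355 * 100 = 63.55

63.55 %


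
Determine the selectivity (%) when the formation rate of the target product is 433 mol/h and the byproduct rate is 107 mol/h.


Selectivity = desired / (desired + undesired) * 100
Total products = 433 + 107 = 540 mol/h
S = 433 / 540 * 100
= 0.8019 * 100
= 80.19 %

80.19 %


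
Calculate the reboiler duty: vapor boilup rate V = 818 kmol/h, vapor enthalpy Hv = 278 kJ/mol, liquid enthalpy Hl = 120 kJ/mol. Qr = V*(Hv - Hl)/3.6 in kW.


Qr = 818 * (278 - 120) / 3.6 = 818 * 158 / 3.6 = 35900

35900 kW


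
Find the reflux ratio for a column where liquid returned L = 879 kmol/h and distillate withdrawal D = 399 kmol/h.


Reflux ratio definition: R = L / D (liquid returned / distillate withdrawn)
L = 879 kmol/h, D = 399 kmol/h
R = 879 / 399 = 2.203

2.203


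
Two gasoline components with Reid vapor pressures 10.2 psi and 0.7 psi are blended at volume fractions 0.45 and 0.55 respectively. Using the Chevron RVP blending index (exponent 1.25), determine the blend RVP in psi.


Chevron index: RVP_blend = (sum xi*RVPi^1.25)^(1/1.25)
RVP^1.25 terms: 0.45 * 10.2^1.25 + 0.55 * 0.7^1.25 = 8.55497
RVP_blend = 8.55497^(1/1.25) = 5.569

5.569 psi


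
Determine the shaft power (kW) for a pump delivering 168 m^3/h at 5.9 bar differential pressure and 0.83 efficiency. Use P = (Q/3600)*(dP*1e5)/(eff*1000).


Q = 168 / 3600 = 0.0466667 m^3/s
P = 0.0466667 * (5.9 * 1e5) / 0.83 / 1000 = 33.17

33.17 kW


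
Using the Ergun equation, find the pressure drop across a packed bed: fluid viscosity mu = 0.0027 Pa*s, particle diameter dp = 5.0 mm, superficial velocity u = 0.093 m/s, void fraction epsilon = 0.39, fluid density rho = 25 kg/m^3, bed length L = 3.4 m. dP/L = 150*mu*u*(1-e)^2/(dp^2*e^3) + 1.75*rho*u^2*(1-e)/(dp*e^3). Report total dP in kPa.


dp = 5.0 mm = 0.005 m
Viscous term = 150*0.0027*0.093*(1-0.39)^2 / (0.005^2*0.39^3) = 9450.7
Inertial term = 1.75*25*0.093^2*(1-0.39) / (0.005*0.39^3) = 778.234
dP/L = 9450.7 + 778.234 = 10228.9 Pa/m
dP = 10228.9 * 3.4 / 1000 = 34.78 kPa

34.78 kPa


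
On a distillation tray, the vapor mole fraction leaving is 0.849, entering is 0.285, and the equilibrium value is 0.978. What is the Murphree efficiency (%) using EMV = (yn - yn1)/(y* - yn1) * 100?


Murphree vapor efficiency: EMV = (y_n - y_(n-1)) / (y*_n - y_(n-1)) * 100
EMV = (0.849 - 0.285) / (0.978 - 0.285) * 100 = 0.564 / 0.693 * 100 = 81.39

81.39 %


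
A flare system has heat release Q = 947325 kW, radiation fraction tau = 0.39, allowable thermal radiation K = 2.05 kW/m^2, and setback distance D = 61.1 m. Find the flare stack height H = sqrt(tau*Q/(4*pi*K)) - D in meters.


tau*Q/(4*pi*K) = 0.39 * 947325 / (4 * pi * 2.05) = 14341.7
sqrt(14341.7) = 119.757
H = 119.757 - 61.1 = 58.66

58.66 m


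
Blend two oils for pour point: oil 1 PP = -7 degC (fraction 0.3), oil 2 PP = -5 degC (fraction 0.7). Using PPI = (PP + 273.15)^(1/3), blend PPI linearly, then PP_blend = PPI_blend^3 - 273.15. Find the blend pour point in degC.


PPI_1 = (-7 + 273.15)^(1/3) = 6.432436
PPI_2 = (-5 + 273.15)^(1/3) = 6.448508
PPI_blend = 0.3 * 6.432436 + 0.7 * 6.448508 = 6.443686
PP_blend = 6.443686^3 - 273.15 = 267.5489 - 273.15 = -5.6

-5.6 degC


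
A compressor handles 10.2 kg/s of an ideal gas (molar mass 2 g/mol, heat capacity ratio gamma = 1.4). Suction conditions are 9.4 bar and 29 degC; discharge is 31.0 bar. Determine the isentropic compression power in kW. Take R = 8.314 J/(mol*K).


Isentropic work: W = m*(gamma/(gamma-1))*(R*T1/MW)*((P2/P1)^((gamma-1)/gamma) - 1)
T1 = 29 + 273.15 = 302.15 K
Pressure ratio = 31.0 / 9.4 = 3.29787
Exponent = (1.4 - 1)/1.4 = 0.285714
(P2/P1)^exp - 1 = 3.29787^0.285714 - 1 = 0.406263
W = 10.2 * 1.4 / 0.4 * 8.314 * 302.15 / 2 * 0.406263 = 18220

18220 kW


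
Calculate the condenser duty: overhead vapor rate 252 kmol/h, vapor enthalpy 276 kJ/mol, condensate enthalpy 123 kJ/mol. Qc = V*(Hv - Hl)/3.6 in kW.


Qc = 252 * (276 - 123) / 3.6 = 252 * 153 / 3.6 = 10710

10710 kW


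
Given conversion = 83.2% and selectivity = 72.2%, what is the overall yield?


Overall yield = conversion (%) * selectivity (%) / 100
Conversion = 83.2%, Selectivity = 72.2%
Y = 83.2 * 72.2 / 100
= 60.0704 %

60.0704 %


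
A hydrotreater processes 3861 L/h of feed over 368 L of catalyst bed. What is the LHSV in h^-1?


LHSV = volumetric feed rate / catalyst volume
= 3861 L/h / 368 L
= 10.49 h^-1

10.49 h^-1


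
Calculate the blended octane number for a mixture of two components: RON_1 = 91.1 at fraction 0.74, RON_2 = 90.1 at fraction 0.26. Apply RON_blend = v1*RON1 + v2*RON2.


Linear blending: RON_blend = sum(vi * RONi)
Contribution 1: 0.74 * 91.1 = 67.414
Contribution 2: 0.26 * 90.1 = 23.426
RON_blend = 67.414 + 23.426 = 90.84

90.84


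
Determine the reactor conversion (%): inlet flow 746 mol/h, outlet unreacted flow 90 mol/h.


X = (F_in - F_out) / F_in * 100
Moles reacted = 746 - 90 = 656
X = 656 / 746 * 100
= 0.8794 * 100
= 87.94 %

87.94 %


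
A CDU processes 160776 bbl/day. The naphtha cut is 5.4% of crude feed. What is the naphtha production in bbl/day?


Crude throughput = 160776 bbl/day
Fraction yield = 5.4%
yield = throughput * fraction / 100
yield = 160776 * 5.4 / 100 = 8681.904

8681.904 bbl/day


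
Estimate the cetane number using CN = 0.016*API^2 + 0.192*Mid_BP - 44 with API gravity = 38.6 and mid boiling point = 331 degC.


CN = 0.016 * 38.6^2 + 0.192 * 331 - 44
CN = 23.83936 + 63.552 - 44 = 43.39136

43.39136


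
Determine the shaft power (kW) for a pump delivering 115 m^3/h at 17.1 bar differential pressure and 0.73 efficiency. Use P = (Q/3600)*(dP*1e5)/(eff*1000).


Q = 115 / 3600 = 0.0319444 m^3/s
P = 0.0319444 * (17.1 * 1e5) / 0.73 / 1000 = 74.83

74.83 kW


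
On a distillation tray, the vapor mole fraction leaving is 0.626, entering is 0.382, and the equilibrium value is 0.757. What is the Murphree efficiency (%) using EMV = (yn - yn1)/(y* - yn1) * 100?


Murphree vapor efficiency: EMV = (y_n - y_(n-1)) / (y*_n - y_(n-1)) * 100
EMV = (0.626 - 0.382) / (0.757 - 0.382) * 100 = 0.244 / 0.375 * 100 = 65.07

65.07 %


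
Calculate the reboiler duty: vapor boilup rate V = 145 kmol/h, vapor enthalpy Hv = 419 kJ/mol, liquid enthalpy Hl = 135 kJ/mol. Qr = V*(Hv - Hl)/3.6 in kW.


Qr = 145 * (419 - 135) / 3.6 = 145 * 284 / 3.6 = 11440

11440 kW


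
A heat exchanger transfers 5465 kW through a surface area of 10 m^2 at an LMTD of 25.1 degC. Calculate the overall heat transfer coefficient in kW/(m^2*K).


From Q = U*A*LMTD, U = Q / (A * LMTD)
U = 5465 / (10 * 25.1) = 5465 / 251 = 21.77

21.77 kW/(m^2*K)


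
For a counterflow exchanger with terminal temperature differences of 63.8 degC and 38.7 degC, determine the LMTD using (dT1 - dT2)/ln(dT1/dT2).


LMTD = (dT1 - dT2) / ln(dT1/dT2)
= (63.8 - 38.7) / ln(63.8 / 38.7) = 25.1 / 0.499914 = 50.21

50.21 degC


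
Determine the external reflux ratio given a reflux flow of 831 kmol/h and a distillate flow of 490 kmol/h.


Reflux ratio definition: R = L / D (liquid returned / distillate withdrawn)
L = 831 kmol/h, D = 490 kmol/h
R = 831 / 490 = 1.696

1.696


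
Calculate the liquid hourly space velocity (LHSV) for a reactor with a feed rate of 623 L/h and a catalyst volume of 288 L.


LHSV = volumetric feed rate / catalyst volume
= 623 L/h / 288 L
= 2.163 h^-1

2.163 h^-1


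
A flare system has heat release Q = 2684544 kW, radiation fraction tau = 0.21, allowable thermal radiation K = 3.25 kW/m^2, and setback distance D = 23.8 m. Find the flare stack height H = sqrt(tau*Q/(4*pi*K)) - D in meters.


tau*Q/(4*pi*K) = 0.21 * 2684544 / (4 * pi * 3.25) = 13803.7
sqrt(13803.7) = 117.489
H = 117.489 - 23.8 = 93.69

93.69 m


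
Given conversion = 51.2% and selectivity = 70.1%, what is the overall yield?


Overall yield = conversion (%) * selectivity (%) / 100
Conversion = 51.2%, Selectivity = 70.1%
Y = 51.2 * 70.1 / 100
= 35.8912 %

35.8912 %


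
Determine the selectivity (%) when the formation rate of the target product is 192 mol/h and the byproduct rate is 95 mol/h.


Selectivity = desired / (desired + undesired) * 100
Total products = 192 + 95 = 287 mol/h
S = 192 / 287 * 100
= 0.6690 * 100
= 66.90 %

66.90 %


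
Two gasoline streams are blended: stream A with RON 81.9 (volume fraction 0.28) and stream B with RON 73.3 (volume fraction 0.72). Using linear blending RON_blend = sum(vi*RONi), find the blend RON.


Linear blending: RON_blend = sum(vi * RONi)
Contribution 1: 0.28 * 81.9 = 22.932
Contribution 2: 0.72 * 73.3 = 52.776
RON_blend = 22.932 + 52.776 = 75.708

75.708


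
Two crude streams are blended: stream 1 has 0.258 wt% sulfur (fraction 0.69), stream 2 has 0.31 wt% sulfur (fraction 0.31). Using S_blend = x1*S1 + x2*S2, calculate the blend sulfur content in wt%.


Linear sulfur blending: S_blend = x1*S1 + x2*S2
Contribution 1: 0.69 * 0.258 = 0.17802 wt%
Contribution 2: 0.31 * 0.31 = 0.0961 wt%
S_blend = 0.17802 + 0.0961 = 0.27412

0.27412 wt%
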